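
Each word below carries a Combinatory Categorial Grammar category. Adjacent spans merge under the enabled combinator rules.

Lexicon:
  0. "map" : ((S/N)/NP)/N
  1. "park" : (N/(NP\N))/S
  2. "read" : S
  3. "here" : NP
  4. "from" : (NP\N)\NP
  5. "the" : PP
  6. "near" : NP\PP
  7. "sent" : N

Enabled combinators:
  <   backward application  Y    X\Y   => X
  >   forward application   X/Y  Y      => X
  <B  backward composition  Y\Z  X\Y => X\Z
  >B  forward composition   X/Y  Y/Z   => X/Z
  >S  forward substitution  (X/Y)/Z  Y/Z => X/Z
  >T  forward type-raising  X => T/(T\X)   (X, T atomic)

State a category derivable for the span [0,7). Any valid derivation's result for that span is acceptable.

[0,8] S   >
  [0,7] S/N   >
    [0,5] (S/N)/NP   >
      [0,1] "map" : ((S/N)/NP)/N
      [1,5] N   >
        [1,3] N/(NP\N)   >
          [1,2] "park" : (N/(NP\N))/S
          [2,3] "read" : S
        [3,5] NP\N   <
          [3,4] "here" : NP
          [4,5] "from" : (NP\N)\NP
    [5,7] NP   >
      [5,6] NP/(NP\PP)   >T
        [5,6] "the" : PP
      [6,7] "near" : NP\PP
  [7,8] "sent" : N

S/N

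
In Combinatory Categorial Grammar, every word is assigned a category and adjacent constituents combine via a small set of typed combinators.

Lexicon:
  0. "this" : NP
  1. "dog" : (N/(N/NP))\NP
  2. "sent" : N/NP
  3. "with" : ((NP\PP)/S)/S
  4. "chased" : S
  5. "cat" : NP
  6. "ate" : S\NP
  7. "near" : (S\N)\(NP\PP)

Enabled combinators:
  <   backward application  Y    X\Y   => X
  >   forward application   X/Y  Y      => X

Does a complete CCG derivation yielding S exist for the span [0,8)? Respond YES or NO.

YES

[0,8] S   <
  [0,3] N   >
    [0,2] N/(N/NP)   <
      [0,1] "this" : NP
      [1,2] "dog" : (N/(N/NP))\NP
    [2,3] "sent" : N/NP
  [3,8] S\N   <
    [3,7] NP\PP   >
      [3,5] (NP\PP)/S   >
        [3,4] "with" : ((NP\PP)/S)/S
        [4,5] "chased" : S
      [5,7] S   <
        [5,6] "cat" : NP
        [6,7] "ate" : S\NP
    [7,8] "near" : (S\N)\(NP\PP)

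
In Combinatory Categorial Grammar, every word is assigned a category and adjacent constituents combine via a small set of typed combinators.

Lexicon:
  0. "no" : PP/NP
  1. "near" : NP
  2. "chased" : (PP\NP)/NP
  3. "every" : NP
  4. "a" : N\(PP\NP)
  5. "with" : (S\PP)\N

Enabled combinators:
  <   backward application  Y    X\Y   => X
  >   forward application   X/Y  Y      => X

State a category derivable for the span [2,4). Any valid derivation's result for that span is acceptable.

PP\NP

[0,6] S   <
  [0,2] PP   >
    [0,1] "no" : PP/NP
    [1,2] "near" : NP
  [2,6] S\PP   <
    [2,5] N   <
      [2,4] PP\NP   >
        [2,3] "chased" : (PP\NP)/NP
        [3,4] "every" : NP
      [4,5] "a" : N\(PP\NP)
    [5,6] "with" : (S\PP)\N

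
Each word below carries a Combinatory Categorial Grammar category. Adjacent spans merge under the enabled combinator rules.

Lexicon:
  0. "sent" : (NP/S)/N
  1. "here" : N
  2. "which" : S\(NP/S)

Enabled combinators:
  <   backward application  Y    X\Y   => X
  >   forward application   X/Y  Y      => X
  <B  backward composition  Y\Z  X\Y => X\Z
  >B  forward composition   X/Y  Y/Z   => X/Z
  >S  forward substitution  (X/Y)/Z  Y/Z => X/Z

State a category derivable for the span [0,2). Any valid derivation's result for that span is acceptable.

NP/S

[0,3] S   <
  [0,2] NP/S   >
    [0,1] "sent" : (NP/S)/N
    [1,2] "here" : N
  [2,3] "which" : S\(NP/S)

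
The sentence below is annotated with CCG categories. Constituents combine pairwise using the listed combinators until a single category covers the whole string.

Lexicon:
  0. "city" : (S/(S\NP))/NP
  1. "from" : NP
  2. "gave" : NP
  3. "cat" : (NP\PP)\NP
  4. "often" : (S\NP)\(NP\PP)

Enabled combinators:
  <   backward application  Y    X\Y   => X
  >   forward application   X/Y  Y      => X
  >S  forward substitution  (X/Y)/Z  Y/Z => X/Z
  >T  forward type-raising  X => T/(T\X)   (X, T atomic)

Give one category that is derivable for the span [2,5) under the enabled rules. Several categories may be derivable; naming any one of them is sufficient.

S\NP

[0,5] S   >
  [0,2] S/(S\NP)   >
    [0,1] "city" : (S/(S\NP))/NP
    [1,2] "from" : NP
  [2,5] S\NP   <
    [2,4] NP\PP   <
      [2,3] "gave" : NP
      [3,4] "cat" : (NP\PP)\NP
    [4,5] "often" : (S\NP)\(NP\PP)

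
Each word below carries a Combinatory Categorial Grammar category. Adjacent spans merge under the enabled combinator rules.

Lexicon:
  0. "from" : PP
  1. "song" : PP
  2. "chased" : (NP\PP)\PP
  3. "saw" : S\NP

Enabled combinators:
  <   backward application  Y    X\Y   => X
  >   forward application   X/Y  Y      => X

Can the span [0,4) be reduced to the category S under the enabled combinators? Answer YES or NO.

[0,4] S   <
  [0,3] NP   <
    [0,1] "from" : PP
    [1,3] NP\PP   <
      [1,2] "song" : PP
      [2,3] "chased" : (NP\PP)\PP
  [3,4] "saw" : S\NP

YES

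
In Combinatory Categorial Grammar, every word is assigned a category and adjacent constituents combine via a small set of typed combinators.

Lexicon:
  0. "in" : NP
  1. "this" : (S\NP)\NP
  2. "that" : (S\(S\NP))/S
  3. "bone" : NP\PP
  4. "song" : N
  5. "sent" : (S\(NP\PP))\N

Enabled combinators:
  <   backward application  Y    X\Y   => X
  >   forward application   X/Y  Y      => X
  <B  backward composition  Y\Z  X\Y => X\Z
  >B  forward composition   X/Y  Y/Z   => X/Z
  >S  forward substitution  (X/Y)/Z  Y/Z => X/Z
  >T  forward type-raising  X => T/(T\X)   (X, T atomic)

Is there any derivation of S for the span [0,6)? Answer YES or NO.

YES

[0,6] S   <
  [0,2] S\NP   <
    [0,1] "in" : NP
    [1,2] "this" : (S\NP)\NP
  [2,6] S\(S\NP)   >
    [2,3] "that" : (S\(S\NP))/S
    [3,6] S   <
      [3,4] "bone" : NP\PP
      [4,6] S\(NP\PP)   <
        [4,5] "song" : N
        [5,6] "sent" : (S\(NP\PP))\N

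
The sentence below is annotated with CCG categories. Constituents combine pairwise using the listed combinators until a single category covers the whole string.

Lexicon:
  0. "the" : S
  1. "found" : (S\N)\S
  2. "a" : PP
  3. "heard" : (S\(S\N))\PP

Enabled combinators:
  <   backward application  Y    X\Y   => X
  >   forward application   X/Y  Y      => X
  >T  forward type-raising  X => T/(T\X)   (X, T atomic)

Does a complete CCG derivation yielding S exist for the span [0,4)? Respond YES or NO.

YES

[0,4] S   <
  [0,2] S\N   <
    [0,1] "the" : S
    [1,2] "found" : (S\N)\S
  [2,4] S\(S\N)   <
    [2,3] "a" : PP
    [3,4] "heard" : (S\(S\N))\PP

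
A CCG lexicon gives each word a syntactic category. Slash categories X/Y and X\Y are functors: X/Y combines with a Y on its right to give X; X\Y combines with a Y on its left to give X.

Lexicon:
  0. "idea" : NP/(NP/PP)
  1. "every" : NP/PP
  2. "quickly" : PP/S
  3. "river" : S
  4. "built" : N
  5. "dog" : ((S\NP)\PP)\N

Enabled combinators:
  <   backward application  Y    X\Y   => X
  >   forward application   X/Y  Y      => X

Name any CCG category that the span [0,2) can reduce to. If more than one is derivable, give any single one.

NP

[0,6] S   <
  [0,2] NP   >
    [0,1] "idea" : NP/(NP/PP)
    [1,2] "every" : NP/PP
  [2,6] S\NP   <
    [2,4] PP   >
      [2,3] "quickly" : PP/S
      [3,4] "river" : S
    [4,6] (S\NP)\PP   <
      [4,5] "built" : N
      [5,6] "dog" : ((S\NP)\PP)\N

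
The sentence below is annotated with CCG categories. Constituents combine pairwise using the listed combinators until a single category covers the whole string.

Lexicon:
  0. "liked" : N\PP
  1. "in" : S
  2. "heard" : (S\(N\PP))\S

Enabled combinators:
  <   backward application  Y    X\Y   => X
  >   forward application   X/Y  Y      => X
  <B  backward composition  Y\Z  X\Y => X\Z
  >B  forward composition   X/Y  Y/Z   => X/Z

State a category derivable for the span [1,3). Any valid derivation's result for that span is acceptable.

S\(N\PP)

[0,3] S   <
  [0,1] "liked" : N\PP
  [1,3] S\(N\PP)   <
    [1,2] "in" : S
    [2,3] "heard" : (S\(N\PP))\S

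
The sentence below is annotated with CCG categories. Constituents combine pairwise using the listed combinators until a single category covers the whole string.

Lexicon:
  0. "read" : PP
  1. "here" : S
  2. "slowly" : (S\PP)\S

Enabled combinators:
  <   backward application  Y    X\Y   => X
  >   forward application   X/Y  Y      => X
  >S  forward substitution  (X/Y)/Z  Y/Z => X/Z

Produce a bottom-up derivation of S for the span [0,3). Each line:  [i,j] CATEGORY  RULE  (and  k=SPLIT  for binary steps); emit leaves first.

[0,3] S   <
  [0,1] "read" : PP
  [1,3] S\PP   <
    [1,2] "here" : S
    [2,3] "slowly" : (S\PP)\S

[0,1] PP  lex  "read"
[1,2] S  lex  "here"
[2,3] (S\PP)\S  lex  "slowly"
[1,3] S\PP  <  k=2
[0,3] S  <  k=1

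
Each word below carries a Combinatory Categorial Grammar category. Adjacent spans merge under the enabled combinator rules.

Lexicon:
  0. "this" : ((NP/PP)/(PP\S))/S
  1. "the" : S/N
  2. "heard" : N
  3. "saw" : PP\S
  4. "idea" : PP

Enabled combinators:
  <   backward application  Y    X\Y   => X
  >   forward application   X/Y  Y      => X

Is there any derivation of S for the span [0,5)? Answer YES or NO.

((NP/PP)/(PP\S))/S S/N N PP\S PP
CKY chart[0,5] = {NP}; S ∉ chart

NO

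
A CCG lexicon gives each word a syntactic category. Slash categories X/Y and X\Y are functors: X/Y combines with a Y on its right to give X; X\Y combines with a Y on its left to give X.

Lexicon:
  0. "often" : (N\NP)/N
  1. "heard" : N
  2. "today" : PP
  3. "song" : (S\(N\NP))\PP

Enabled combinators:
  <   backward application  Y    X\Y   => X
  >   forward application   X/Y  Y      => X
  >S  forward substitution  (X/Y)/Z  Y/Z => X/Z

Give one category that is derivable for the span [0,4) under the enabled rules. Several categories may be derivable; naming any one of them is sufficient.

S

[0,4] S   <
  [0,2] N\NP   >
    [0,1] "often" : (N\NP)/N
    [1,2] "heard" : N
  [2,4] S\(N\NP)   <
    [2,3] "today" : PP
    [3,4] "song" : (S\(N\NP))\PP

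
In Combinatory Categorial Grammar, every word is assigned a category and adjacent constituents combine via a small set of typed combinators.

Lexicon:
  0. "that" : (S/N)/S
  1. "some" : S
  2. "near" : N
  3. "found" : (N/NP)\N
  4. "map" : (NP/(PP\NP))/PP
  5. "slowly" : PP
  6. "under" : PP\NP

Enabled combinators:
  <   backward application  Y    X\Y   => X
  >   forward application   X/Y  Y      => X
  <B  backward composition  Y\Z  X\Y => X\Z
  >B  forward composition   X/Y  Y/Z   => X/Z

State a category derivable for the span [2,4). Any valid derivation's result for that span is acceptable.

N/NP

[0,7] S   >
  [0,2] S/N   >
    [0,1] "that" : (S/N)/S
    [1,2] "some" : S
  [2,7] N   >
    [2,4] N/NP   <
      [2,3] "near" : N
      [3,4] "found" : (N/NP)\N
    [4,7] NP   >
      [4,6] NP/(PP\NP)   >
        [4,5] "map" : (NP/(PP\NP))/PP
        [5,6] "slowly" : PP
      [6,7] "under" : PP\NP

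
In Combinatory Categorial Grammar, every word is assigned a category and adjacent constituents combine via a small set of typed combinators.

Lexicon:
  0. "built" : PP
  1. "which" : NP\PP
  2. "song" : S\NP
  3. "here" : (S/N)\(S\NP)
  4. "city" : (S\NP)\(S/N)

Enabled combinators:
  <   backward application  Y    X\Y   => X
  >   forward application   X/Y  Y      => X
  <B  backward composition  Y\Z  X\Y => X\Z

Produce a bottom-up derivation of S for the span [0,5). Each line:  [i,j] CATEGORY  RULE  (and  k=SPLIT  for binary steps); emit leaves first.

[0,1] PP  lex  "built"
[1,2] NP\PP  lex  "which"
[0,2] NP  <  k=1
[2,3] S\NP  lex  "song"
[3,4] (S/N)\(S\NP)  lex  "here"
[2,4] S/N  <  k=3
[4,5] (S\NP)\(S/N)  lex  "city"
[2,5] S\NP  <  k=4
[0,5] S  <  k=2

[0,5] S   <
  [0,2] NP   <
    [0,1] "built" : PP
    [1,2] "which" : NP\PP
  [2,5] S\NP   <
    [2,4] S/N   <
      [2,3] "song" : S\NP
      [3,4] "here" : (S/N)\(S\NP)
    [4,5] "city" : (S\NP)\(S/N)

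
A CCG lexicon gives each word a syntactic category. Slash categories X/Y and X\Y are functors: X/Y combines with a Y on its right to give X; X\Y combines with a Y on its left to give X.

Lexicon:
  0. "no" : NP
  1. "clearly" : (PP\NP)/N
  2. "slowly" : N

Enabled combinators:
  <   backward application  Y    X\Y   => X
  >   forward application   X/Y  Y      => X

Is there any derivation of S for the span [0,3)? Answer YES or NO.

NP (PP\NP)/N N
CKY chart[0,3] = {PP}; S ∉ chart

NO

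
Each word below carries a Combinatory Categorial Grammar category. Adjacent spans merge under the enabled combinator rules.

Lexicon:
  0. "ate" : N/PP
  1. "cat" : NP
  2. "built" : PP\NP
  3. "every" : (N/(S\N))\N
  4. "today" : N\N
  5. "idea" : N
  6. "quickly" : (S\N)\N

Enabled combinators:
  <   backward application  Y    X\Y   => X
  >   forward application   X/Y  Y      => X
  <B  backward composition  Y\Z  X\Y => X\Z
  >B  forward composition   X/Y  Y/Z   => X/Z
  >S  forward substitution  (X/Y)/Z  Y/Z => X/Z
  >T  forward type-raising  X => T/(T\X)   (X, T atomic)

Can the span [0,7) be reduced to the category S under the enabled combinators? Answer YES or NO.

N/PP NP PP\NP (N/(S\N))\N N\N N (S\N)\N
CKY chart[0,7] = {N, N/(N\N), NP/(NP\N), PP/(PP\N), S/(S\N)}; S ∉ chart

NO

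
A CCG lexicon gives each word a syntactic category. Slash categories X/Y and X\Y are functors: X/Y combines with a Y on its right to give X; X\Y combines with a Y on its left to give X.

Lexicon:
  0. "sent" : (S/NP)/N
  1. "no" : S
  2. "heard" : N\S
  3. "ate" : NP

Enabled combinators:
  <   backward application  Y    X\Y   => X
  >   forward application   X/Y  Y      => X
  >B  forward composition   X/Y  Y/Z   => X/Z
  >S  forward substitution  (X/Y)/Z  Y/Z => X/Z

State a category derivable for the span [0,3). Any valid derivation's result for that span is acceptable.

[0,4] S   >
  [0,3] S/NP   >
    [0,1] "sent" : (S/NP)/N
    [1,3] N   <
      [1,2] "no" : S
      [2,3] "heard" : N\S
  [3,4] "ate" : NP

S/NP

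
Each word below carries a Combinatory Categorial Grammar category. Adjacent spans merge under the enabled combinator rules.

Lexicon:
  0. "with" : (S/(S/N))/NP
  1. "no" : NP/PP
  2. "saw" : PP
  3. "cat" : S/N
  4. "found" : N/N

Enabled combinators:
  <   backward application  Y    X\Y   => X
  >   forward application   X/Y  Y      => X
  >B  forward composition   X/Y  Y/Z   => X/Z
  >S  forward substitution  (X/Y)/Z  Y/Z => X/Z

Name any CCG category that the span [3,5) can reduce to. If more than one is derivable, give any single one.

S/N

[0,5] S   >
  [0,3] S/(S/N)   >
    [0,1] "with" : (S/(S/N))/NP
    [1,3] NP   >
      [1,2] "no" : NP/PP
      [2,3] "saw" : PP
  [3,5] S/N   >B
    [3,4] "cat" : S/N
    [4,5] "found" : N/N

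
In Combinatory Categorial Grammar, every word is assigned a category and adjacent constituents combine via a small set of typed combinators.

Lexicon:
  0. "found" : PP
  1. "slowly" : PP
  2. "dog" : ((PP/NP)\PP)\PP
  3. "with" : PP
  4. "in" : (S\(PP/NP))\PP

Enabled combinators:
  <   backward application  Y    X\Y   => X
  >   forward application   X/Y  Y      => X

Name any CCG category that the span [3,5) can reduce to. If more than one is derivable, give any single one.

[0,5] S   <
  [0,3] PP/NP   <
    [0,1] "found" : PP
    [1,3] (PP/NP)\PP   <
      [1,2] "slowly" : PP
      [2,3] "dog" : ((PP/NP)\PP)\PP
  [3,5] S\(PP/NP)   <
    [3,4] "with" : PP
    [4,5] "in" : (S\(PP/NP))\PP

S\(PP/NP)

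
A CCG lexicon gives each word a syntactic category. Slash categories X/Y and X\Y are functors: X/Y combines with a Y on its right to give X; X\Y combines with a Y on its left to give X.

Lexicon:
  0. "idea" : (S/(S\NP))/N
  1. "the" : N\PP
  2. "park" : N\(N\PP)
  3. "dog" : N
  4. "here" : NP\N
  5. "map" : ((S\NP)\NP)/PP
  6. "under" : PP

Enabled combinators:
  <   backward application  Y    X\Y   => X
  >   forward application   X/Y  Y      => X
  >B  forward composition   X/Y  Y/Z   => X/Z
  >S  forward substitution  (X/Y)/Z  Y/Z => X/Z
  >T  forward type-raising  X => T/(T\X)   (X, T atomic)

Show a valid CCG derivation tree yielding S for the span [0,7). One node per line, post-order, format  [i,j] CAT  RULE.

[0,1] (S/(S\NP))/N  lex  "idea"
[1,2] N\PP  lex  "the"
[2,3] N\(N\PP)  lex  "park"
[1,3] N  <  k=2
[0,3] S/(S\NP)  >  k=1
[3,4] N  lex  "dog"
[3,4] NP/(NP\N)  >T
[4,5] NP\N  lex  "here"
[3,5] NP  >  k=4
[5,6] ((S\NP)\NP)/PP  lex  "map"
[6,7] PP  lex  "under"
[5,7] (S\NP)\NP  >  k=6
[3,7] S\NP  <  k=5
[0,7] S  >  k=3

[0,7] S   >
  [0,3] S/(S\NP)   >
    [0,1] "idea" : (S/(S\NP))/N
    [1,3] N   <
      [1,2] "the" : N\PP
      [2,3] "park" : N\(N\PP)
  [3,7] S\NP   <
    [3,5] NP   >
      [3,4] NP/(NP\N)   >T
        [3,4] "dog" : N
      [4,5] "here" : NP\N
    [5,7] (S\NP)\NP   >
      [5,6] "map" : ((S\NP)\NP)/PP
      [6,7] "under" : PP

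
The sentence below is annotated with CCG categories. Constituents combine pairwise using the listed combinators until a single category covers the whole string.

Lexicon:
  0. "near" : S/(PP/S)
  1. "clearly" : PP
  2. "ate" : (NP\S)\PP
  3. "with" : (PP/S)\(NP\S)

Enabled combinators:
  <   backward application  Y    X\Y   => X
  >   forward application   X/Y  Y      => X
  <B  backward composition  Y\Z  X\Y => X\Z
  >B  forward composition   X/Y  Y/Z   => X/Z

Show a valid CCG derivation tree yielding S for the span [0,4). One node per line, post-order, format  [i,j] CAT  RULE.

[0,1] S/(PP/S)  lex  "near"
[1,2] PP  lex  "clearly"
[2,3] (NP\S)\PP  lex  "ate"
[1,3] NP\S  <  k=2
[3,4] (PP/S)\(NP\S)  lex  "with"
[1,4] PP/S  <  k=3
[0,4] S  >  k=1

[0,4] S   >
  [0,1] "near" : S/(PP/S)
  [1,4] PP/S   <
    [1,3] NP\S   <
      [1,2] "clearly" : PP
      [2,3] "ate" : (NP\S)\PP
    [3,4] "with" : (PP/S)\(NP\S)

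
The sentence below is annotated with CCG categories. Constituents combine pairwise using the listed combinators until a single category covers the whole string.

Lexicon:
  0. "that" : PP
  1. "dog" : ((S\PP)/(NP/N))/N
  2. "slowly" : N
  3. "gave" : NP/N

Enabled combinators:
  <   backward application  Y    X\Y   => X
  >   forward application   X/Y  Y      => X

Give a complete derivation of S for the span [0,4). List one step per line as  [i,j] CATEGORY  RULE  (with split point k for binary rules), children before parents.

[0,1] PP  lex  "that"
[1,2] ((S\PP)/(NP/N))/N  lex  "dog"
[2,3] N  lex  "slowly"
[1,3] (S\PP)/(NP/N)  >  k=2
[3,4] NP/N  lex  "gave"
[1,4] S\PP  >  k=3
[0,4] S  <  k=1

[0,4] S   <
  [0,1] "that" : PP
  [1,4] S\PP   >
    [1,3] (S\PP)/(NP/N)   >
      [1,2] "dog" : ((S\PP)/(NP/N))/N
      [2,3] "slowly" : N
    [3,4] "gave" : NP/N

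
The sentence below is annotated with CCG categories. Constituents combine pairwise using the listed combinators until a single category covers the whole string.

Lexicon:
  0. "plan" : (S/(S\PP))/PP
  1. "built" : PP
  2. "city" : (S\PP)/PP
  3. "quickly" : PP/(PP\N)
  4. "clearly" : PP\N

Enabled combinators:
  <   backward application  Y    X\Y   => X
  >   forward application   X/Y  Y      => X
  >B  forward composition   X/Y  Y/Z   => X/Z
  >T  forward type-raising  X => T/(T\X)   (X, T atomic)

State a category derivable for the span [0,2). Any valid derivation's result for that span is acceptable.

[0,5] S   >
  [0,2] S/(S\PP)   >
    [0,1] "plan" : (S/(S\PP))/PP
    [1,2] "built" : PP
  [2,5] S\PP   >
    [2,3] "city" : (S\PP)/PP
    [3,5] PP   >
      [3,4] "quickly" : PP/(PP\N)
      [4,5] "clearly" : PP\N

S/(S\PP)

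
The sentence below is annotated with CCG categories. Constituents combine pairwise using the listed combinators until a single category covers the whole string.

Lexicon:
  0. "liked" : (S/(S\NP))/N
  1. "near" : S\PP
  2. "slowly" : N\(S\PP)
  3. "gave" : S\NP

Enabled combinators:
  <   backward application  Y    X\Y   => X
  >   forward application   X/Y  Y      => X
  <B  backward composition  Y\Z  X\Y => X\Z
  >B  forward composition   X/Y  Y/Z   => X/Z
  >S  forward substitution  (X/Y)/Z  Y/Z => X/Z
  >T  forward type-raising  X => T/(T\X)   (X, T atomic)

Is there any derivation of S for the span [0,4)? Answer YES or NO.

[0,4] S   >
  [0,3] S/(S\NP)   >
    [0,1] "liked" : (S/(S\NP))/N
    [1,3] N   <
      [1,2] "near" : S\PP
      [2,3] "slowly" : N\(S\PP)
  [3,4] "gave" : S\NP

YES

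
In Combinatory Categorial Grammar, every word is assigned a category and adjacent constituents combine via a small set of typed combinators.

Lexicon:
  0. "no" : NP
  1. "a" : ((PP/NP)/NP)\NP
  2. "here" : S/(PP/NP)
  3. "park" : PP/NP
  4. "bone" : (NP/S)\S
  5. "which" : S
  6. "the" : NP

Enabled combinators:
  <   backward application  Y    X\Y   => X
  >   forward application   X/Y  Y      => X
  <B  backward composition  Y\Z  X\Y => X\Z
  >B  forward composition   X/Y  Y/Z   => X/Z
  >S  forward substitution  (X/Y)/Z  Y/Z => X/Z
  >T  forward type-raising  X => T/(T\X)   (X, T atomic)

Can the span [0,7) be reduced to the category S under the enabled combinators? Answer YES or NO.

NO

NP ((PP/NP)/NP)\NP S/(PP/NP) PP/NP (NP/S)\S S NP
CKY chart[0,7] = {N/(N\PP), NP/(NP\PP), PP, PP/(NP\NP), PP/(PP\PP), S/(S\PP)}; S ∉ chart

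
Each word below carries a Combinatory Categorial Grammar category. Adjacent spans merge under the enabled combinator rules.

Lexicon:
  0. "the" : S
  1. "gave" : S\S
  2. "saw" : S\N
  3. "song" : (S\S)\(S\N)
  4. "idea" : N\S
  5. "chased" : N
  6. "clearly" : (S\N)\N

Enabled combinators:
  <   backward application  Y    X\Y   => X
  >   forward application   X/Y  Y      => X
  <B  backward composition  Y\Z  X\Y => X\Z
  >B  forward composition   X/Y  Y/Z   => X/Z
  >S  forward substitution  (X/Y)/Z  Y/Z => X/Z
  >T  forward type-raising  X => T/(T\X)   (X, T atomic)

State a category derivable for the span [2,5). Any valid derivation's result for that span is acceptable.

N\S

[0,7] S   <
  [0,5] N   <
    [0,1] "the" : S
    [1,5] N\S   <B
      [1,2] "gave" : S\S
      [2,5] N\S   <B
        [2,4] S\S   <
          [2,3] "saw" : S\N
          [3,4] "song" : (S\S)\(S\N)
        [4,5] "idea" : N\S
  [5,7] S\N   <
    [5,6] "chased" : N
    [6,7] "clearly" : (S\N)\N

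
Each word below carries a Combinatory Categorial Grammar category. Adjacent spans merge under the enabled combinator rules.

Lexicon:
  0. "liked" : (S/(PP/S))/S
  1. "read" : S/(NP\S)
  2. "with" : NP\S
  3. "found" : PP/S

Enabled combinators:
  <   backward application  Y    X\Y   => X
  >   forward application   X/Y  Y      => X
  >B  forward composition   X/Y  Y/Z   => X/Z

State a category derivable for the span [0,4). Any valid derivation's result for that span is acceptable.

[0,4] S   >
  [0,3] S/(PP/S)   >
    [0,1] "liked" : (S/(PP/S))/S
    [1,3] S   >
      [1,2] "read" : S/(NP\S)
      [2,3] "with" : NP\S
  [3,4] "found" : PP/S

S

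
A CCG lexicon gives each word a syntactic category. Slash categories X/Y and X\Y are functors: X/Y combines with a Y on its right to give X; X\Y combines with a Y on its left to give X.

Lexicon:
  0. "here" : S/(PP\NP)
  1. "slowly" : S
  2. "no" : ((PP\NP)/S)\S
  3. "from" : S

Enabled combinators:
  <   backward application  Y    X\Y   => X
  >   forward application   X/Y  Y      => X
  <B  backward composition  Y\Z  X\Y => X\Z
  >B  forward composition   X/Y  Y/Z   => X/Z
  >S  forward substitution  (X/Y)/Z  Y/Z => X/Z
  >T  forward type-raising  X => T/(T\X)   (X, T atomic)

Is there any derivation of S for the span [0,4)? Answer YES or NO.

[0,4] S   >
  [0,1] "here" : S/(PP\NP)
  [1,4] PP\NP   >
    [1,3] (PP\NP)/S   <
      [1,2] "slowly" : S
      [2,3] "no" : ((PP\NP)/S)\S
    [3,4] "from" : S

YES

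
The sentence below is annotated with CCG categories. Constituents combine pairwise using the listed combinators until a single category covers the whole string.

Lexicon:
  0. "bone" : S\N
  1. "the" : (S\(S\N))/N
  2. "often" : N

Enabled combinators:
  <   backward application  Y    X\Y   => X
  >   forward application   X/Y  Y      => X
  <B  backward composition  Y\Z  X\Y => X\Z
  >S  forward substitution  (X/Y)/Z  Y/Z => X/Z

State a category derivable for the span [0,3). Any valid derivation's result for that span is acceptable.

S

[0,3] S   <
  [0,1] "bone" : S\N
  [1,3] S\(S\N)   >
    [1,2] "the" : (S\(S\N))/N
    [2,3] "often" : N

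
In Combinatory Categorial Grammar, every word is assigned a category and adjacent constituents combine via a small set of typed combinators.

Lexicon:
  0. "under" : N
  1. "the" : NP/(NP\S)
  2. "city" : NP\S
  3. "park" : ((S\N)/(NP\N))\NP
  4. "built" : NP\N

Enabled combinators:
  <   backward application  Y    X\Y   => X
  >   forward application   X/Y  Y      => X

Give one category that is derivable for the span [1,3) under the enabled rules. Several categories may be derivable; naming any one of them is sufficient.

NP

[0,5] S   <
  [0,1] "under" : N
  [1,5] S\N   >
    [1,4] (S\N)/(NP\N)   <
      [1,3] NP   >
        [1,2] "the" : NP/(NP\S)
        [2,3] "city" : NP\S
      [3,4] "park" : ((S\N)/(NP\N))\NP
    [4,5] "built" : NP\N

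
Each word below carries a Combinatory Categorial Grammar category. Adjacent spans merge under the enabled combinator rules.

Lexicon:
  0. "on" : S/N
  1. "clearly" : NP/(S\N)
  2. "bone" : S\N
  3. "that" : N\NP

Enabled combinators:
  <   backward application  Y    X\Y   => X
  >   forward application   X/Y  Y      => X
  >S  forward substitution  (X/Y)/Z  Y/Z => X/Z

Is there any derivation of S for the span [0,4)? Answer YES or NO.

[0,4] S   >
  [0,1] "on" : S/N
  [1,4] N   <
    [1,3] NP   >
      [1,2] "clearly" : NP/(S\N)
      [2,3] "bone" : S\N
    [3,4] "that" : N\NP

YES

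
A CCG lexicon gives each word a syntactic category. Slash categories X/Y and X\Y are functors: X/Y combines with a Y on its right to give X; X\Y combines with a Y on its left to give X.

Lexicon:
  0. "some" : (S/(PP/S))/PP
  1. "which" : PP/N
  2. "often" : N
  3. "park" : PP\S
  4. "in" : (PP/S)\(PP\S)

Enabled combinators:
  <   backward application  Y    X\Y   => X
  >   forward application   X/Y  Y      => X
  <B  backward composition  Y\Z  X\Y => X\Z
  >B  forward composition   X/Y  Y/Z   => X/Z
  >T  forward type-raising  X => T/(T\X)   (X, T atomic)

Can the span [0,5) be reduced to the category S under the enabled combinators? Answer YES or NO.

YES

[0,5] S   >
  [0,3] S/(PP/S)   >
    [0,1] "some" : (S/(PP/S))/PP
    [1,3] PP   >
      [1,2] "which" : PP/N
      [2,3] "often" : N
  [3,5] PP/S   <
    [3,4] "park" : PP\S
    [4,5] "in" : (PP/S)\(PP\S)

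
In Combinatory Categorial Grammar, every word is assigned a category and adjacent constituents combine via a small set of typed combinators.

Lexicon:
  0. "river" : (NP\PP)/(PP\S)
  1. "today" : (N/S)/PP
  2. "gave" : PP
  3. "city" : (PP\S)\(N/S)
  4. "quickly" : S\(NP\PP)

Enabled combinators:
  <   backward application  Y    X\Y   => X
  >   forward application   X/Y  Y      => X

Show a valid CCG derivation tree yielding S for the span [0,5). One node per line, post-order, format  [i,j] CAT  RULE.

[0,5] S   <
  [0,4] NP\PP   >
    [0,1] "river" : (NP\PP)/(PP\S)
    [1,4] PP\S   <
      [1,3] N/S   >
        [1,2] "today" : (N/S)/PP
        [2,3] "gave" : PP
      [3,4] "city" : (PP\S)\(N/S)
  [4,5] "quickly" : S\(NP\PP)

[0,1] (NP\PP)/(PP\S)  lex  "river"
[1,2] (N/S)/PP  lex  "today"
[2,3] PP  lex  "gave"
[1,3] N/S  >  k=2
[3,4] (PP\S)\(N/S)  lex  "city"
[1,4] PP\S  <  k=3
[0,4] NP\PP  >  k=1
[4,5] S\(NP\PP)  lex  "quickly"
[0,5] S  <  k=4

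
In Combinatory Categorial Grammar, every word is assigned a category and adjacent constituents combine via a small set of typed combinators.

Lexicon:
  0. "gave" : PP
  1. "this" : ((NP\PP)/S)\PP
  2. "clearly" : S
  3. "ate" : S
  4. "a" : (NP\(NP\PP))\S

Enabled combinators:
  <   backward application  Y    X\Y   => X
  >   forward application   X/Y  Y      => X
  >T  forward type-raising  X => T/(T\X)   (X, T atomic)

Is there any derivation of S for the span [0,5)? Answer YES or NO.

PP ((NP\PP)/S)\PP S S (NP\(NP\PP))\S
CKY chart[0,5] = {N/(N\NP), NP, NP/(NP\NP), PP/(PP\NP), S/(S\NP)}; S ∉ chart

NO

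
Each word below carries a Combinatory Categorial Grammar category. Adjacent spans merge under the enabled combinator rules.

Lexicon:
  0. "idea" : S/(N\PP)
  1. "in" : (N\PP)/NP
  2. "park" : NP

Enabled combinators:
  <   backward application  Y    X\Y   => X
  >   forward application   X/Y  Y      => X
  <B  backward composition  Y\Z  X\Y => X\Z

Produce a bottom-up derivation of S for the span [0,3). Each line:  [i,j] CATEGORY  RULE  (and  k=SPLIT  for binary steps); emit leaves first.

[0,1] S/(N\PP)  lex  "idea"
[1,2] (N\PP)/NP  lex  "in"
[2,3] NP  lex  "park"
[1,3] N\PP  >  k=2
[0,3] S  >  k=1

[0,3] S   >
  [0,1] "idea" : S/(N\PP)
  [1,3] N\PP   >
    [1,2] "in" : (N\PP)/NP
    [2,3] "park" : NP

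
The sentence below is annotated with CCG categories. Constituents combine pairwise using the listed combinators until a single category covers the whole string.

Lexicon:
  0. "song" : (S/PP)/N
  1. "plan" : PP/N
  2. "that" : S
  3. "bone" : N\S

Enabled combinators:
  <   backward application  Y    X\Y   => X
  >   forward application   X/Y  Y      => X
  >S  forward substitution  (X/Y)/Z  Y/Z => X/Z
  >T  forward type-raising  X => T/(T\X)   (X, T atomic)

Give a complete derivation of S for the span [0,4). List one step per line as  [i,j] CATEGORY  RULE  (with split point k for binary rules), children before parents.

[0,1] (S/PP)/N  lex  "song"
[1,2] PP/N  lex  "plan"
[0,2] S/N  >S  k=1
[2,3] S  lex  "that"
[3,4] N\S  lex  "bone"
[2,4] N  <  k=3
[0,4] S  >  k=2

[0,4] S   >
  [0,2] S/N   >S
    [0,1] "song" : (S/PP)/N
    [1,2] "plan" : PP/N
  [2,4] N   <
    [2,3] "that" : S
    [3,4] "bone" : N\S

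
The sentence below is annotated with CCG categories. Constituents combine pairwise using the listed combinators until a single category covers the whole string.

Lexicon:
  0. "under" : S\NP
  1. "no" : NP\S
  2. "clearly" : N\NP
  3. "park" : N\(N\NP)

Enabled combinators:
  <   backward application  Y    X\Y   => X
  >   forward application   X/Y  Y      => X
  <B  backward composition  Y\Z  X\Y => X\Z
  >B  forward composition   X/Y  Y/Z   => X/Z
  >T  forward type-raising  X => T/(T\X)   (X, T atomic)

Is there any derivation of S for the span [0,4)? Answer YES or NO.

S\NP NP\S N\NP N\(N\NP)
CKY chart[0,4] = {N, N/(N\N), NP/(NP\N), PP/(PP\N), S/(S\N)}; S ∉ chart

NO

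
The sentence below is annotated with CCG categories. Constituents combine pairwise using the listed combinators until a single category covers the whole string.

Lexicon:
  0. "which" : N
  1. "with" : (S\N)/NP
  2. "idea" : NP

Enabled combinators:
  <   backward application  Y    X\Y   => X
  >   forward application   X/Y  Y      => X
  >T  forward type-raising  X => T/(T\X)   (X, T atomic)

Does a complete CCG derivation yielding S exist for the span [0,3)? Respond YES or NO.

YES

[0,3] S   <
  [0,1] "which" : N
  [1,3] S\N   >
    [1,2] "with" : (S\N)/NP
    [2,3] "idea" : NP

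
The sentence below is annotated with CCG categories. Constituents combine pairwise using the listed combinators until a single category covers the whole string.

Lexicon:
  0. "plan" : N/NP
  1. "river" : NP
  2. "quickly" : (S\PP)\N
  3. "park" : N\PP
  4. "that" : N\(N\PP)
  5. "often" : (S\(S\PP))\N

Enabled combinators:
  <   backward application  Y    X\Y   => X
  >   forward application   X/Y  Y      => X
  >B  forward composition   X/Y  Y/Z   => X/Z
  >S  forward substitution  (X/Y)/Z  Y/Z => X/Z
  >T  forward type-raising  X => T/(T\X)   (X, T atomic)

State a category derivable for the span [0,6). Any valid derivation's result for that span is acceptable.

S

[0,6] S   <
  [0,3] S\PP   <
    [0,2] N   >
      [0,1] "plan" : N/NP
      [1,2] "river" : NP
    [2,3] "quickly" : (S\PP)\N
  [3,6] S\(S\PP)   <
    [3,5] N   <
      [3,4] "park" : N\PP
      [4,5] "that" : N\(N\PP)
    [5,6] "often" : (S\(S\PP))\N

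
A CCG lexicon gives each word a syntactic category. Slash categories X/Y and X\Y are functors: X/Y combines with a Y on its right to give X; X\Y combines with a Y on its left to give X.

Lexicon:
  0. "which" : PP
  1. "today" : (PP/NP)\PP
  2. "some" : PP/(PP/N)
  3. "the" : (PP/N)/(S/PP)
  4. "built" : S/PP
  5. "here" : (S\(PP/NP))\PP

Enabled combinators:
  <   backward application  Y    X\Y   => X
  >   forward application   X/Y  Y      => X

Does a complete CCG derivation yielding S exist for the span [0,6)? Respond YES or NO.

YES

[0,6] S   <
  [0,2] PP/NP   <
    [0,1] "which" : PP
    [1,2] "today" : (PP/NP)\PP
  [2,6] S\(PP/NP)   <
    [2,5] PP   >
      [2,3] "some" : PP/(PP/N)
      [3,5] PP/N   >
        [3,4] "the" : (PP/N)/(S/PP)
        [4,5] "built" : S/PP
    [5,6] "here" : (S\(PP/NP))\PP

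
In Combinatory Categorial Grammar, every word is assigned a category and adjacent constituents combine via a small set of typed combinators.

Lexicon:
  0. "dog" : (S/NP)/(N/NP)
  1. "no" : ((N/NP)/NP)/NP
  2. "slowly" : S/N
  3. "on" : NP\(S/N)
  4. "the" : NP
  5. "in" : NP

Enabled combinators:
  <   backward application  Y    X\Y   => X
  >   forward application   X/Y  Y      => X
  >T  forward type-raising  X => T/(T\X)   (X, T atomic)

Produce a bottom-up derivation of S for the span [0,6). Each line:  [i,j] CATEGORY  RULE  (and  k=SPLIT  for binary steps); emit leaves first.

[0,1] (S/NP)/(N/NP)  lex  "dog"
[1,2] ((N/NP)/NP)/NP  lex  "no"
[2,3] S/N  lex  "slowly"
[3,4] NP\(S/N)  lex  "on"
[2,4] NP  <  k=3
[1,4] (N/NP)/NP  >  k=2
[4,5] NP  lex  "the"
[1,5] N/NP  >  k=4
[0,5] S/NP  >  k=1
[5,6] NP  lex  "in"
[0,6] S  >  k=5

[0,6] S   >
  [0,5] S/NP   >
    [0,1] "dog" : (S/NP)/(N/NP)
    [1,5] N/NP   >
      [1,4] (N/NP)/NP   >
        [1,2] "no" : ((N/NP)/NP)/NP
        [2,4] NP   <
          [2,3] "slowly" : S/N
          [3,4] "on" : NP\(S/N)
      [4,5] "the" : NP
  [5,6] "in" : NP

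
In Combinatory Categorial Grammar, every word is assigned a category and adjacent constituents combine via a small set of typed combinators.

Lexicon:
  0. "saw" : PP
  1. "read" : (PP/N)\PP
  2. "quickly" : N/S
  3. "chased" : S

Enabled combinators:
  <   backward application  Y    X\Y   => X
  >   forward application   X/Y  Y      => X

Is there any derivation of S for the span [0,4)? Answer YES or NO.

PP (PP/N)\PP N/S S
CKY chart[0,4] = {PP}; S ∉ chart

NO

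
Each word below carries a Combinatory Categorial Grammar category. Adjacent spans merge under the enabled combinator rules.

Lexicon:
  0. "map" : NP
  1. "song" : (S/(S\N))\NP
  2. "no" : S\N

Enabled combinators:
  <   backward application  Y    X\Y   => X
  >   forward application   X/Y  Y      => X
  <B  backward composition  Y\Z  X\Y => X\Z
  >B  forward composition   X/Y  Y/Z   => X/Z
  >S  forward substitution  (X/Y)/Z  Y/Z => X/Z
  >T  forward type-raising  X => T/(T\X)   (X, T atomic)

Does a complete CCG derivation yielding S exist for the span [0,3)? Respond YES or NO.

YES

[0,3] S   >
  [0,2] S/(S\N)   <
    [0,1] "map" : NP
    [1,2] "song" : (S/(S\N))\NP
  [2,3] "no" : S\N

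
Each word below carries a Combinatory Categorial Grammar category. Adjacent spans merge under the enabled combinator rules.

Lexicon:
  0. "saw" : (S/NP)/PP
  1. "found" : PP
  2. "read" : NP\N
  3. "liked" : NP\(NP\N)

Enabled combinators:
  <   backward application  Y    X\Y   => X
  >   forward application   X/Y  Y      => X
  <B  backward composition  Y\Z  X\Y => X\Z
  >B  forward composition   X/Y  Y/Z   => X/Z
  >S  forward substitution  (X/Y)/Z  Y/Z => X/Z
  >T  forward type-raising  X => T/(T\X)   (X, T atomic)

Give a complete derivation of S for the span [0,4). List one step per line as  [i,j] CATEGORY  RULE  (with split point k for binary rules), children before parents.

[0,1] (S/NP)/PP  lex  "saw"
[1,2] PP  lex  "found"
[0,2] S/NP  >  k=1
[2,3] NP\N  lex  "read"
[3,4] NP\(NP\N)  lex  "liked"
[2,4] NP  <  k=3
[0,4] S  >  k=2

[0,4] S   >
  [0,2] S/NP   >
    [0,1] "saw" : (S/NP)/PP
    [1,2] "found" : PP
  [2,4] NP   <
    [2,3] "read" : NP\N
    [3,4] "liked" : NP\(NP\N)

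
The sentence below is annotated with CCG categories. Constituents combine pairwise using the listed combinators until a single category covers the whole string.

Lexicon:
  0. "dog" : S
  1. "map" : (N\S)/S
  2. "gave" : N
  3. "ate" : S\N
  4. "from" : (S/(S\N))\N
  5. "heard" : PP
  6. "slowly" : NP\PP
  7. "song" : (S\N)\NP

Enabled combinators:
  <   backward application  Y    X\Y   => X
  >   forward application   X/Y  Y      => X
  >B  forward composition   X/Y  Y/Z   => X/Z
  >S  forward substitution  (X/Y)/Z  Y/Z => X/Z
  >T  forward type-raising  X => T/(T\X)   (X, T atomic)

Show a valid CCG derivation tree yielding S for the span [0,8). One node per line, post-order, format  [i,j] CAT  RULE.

[0,1] S  lex  "dog"
[1,2] (N\S)/S  lex  "map"
[2,3] N  lex  "gave"
[2,3] S/(S\N)  >T
[3,4] S\N  lex  "ate"
[2,4] S  >  k=3
[1,4] N\S  >  k=2
[0,4] N  <  k=1
[4,5] (S/(S\N))\N  lex  "from"
[0,5] S/(S\N)  <  k=4
[5,6] PP  lex  "heard"
[6,7] NP\PP  lex  "slowly"
[5,7] NP  <  k=6
[7,8] (S\N)\NP  lex  "song"
[5,8] S\N  <  k=7
[0,8] S  >  k=5

[0,8] S   >
  [0,5] S/(S\N)   <
    [0,4] N   <
      [0,1] "dog" : S
      [1,4] N\S   >
        [1,2] "map" : (N\S)/S
        [2,4] S   >
          [2,3] S/(S\N)   >T
            [2,3] "gave" : N
          [3,4] "ate" : S\N
    [4,5] "from" : (S/(S\N))\N
  [5,8] S\N   <
    [5,7] NP   <
      [5,6] "heard" : PP
      [6,7] "slowly" : NP\PP
    [7,8] "song" : (S\N)\NP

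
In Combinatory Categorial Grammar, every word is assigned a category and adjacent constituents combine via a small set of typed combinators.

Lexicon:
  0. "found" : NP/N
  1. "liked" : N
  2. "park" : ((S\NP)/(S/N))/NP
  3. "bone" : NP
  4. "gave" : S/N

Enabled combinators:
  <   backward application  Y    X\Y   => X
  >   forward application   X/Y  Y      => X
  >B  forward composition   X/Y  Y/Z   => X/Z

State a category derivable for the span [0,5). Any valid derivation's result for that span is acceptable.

[0,5] S   <
  [0,2] NP   >
    [0,1] "found" : NP/N
    [1,2] "liked" : N
  [2,5] S\NP   >
    [2,4] (S\NP)/(S/N)   >
      [2,3] "park" : ((S\NP)/(S/N))/NP
      [3,4] "bone" : NP
    [4,5] "gave" : S/N

S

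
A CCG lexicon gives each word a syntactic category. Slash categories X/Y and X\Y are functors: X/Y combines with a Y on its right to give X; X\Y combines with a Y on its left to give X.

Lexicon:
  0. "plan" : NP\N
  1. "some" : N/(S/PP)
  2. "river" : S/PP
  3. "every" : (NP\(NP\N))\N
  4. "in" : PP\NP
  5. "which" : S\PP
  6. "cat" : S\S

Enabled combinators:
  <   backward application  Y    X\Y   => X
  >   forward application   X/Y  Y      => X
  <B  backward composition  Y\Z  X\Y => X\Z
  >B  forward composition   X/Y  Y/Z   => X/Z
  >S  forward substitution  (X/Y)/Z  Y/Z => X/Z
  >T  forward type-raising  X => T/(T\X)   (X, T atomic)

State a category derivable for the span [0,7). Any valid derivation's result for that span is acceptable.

S

[0,7] S   <
  [0,4] NP   <
    [0,1] "plan" : NP\N
    [1,4] NP\(NP\N)   <
      [1,3] N   >
        [1,2] "some" : N/(S/PP)
        [2,3] "river" : S/PP
      [3,4] "every" : (NP\(NP\N))\N
  [4,7] S\NP   <B
    [4,5] "in" : PP\NP
    [5,7] S\PP   <B
      [5,6] "which" : S\PP
      [6,7] "cat" : S\S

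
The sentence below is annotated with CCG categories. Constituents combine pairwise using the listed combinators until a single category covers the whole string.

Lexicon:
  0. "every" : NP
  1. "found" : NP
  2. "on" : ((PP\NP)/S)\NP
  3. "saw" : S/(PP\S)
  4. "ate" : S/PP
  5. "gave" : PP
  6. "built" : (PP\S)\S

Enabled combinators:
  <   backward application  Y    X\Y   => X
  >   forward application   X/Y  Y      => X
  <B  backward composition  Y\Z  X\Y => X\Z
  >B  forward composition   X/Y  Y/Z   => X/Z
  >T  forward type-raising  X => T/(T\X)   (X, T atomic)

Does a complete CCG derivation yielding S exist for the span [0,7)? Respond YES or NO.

NP NP ((PP\NP)/S)\NP S/(PP\S) S/PP PP (PP\S)\S
CKY chart[0,7] = {N/(N\PP), NP/(NP\PP), PP, PP/(PP\PP), PP/(S\S), S/(S\PP)}; S ∉ chart

NO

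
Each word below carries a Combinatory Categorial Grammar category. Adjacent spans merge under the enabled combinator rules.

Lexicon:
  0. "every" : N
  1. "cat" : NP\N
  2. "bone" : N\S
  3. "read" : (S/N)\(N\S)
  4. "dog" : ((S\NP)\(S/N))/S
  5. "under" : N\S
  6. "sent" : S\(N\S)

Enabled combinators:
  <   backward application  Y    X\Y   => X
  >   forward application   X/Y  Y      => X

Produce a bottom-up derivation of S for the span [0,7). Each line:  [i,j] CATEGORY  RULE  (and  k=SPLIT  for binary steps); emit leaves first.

[0,1] N  lex  "every"
[1,2] NP\N  lex  "cat"
[0,2] NP  <  k=1
[2,3] N\S  lex  "bone"
[3,4] (S/N)\(N\S)  lex  "read"
[2,4] S/N  <  k=3
[4,5] ((S\NP)\(S/N))/S  lex  "dog"
[5,6] N\S  lex  "under"
[6,7] S\(N\S)  lex  "sent"
[5,7] S  <  k=6
[4,7] (S\NP)\(S/N)  >  k=5
[2,7] S\NP  <  k=4
[0,7] S  <  k=2

[0,7] S   <
  [0,2] NP   <
    [0,1] "every" : N
    [1,2] "cat" : NP\N
  [2,7] S\NP   <
    [2,4] S/N   <
      [2,3] "bone" : N\S
      [3,4] "read" : (S/N)\(N\S)
    [4,7] (S\NP)\(S/N)   >
      [4,5] "dog" : ((S\NP)\(S/N))/S
      [5,7] S   <
        [5,6] "under" : N\S
        [6,7] "sent" : S\(N\S)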